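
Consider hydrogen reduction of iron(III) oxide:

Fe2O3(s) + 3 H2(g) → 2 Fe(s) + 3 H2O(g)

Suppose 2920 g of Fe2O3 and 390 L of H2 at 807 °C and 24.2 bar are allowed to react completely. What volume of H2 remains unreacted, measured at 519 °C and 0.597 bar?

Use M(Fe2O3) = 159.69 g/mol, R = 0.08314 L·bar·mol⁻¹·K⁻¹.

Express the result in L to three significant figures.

5540 L

n(Fe2O3) = 2920 / 159.69 = 18.29 mol
n(H2) = PV/RT = (24.2 × 390) / (0.08314 × 1080.15) = 105.1 mol
For 18.29 mol Fe2O3, stoichiometry requires (3/1) × 18.29 = 54.87 mol H2; 105.1 mol is available, so Fe2O3 is limiting.
n(H2) consumed = (3/1) × 18.29 = 54.87 mol; remaining = 105.1 − 54.87 = 50.23 mol
V(H2) = nRT/P = 50.23 × 0.08314 × 792.15 / 0.597 = 5541 L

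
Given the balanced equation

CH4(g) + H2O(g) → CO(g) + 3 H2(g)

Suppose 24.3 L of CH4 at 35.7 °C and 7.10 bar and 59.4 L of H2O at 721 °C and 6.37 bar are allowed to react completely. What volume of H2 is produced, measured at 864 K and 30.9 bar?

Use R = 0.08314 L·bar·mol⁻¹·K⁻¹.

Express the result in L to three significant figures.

n(CH4) = PV/RT = (7.10 × 24.3) / (0.08314 × 308.85) = 6.719 mol
n(H2O) = PV/RT = (6.37 × 59.4) / (0.08314 × 994.15) = 4.578 mol
For 6.719 mol CH4, stoichiometry requires (1/1) × 6.719 = 6.719 mol H2O; 4.578 mol is available, so H2O is limiting.
n(H2) = (3/1) × 4.578 = 13.73 mol
V(H2) = nRT/P = 13.73 × 0.08314 × 864 / 30.9 = 31.92 L

31.9 L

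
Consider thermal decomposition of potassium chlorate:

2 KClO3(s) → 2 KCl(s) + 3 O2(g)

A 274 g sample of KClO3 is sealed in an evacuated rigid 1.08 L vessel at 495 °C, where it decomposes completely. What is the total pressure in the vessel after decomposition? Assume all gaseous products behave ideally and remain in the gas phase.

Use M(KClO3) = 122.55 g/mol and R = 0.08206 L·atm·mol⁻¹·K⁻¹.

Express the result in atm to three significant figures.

196 atm

n(KClO3) = 274 / 122.55 = 2.236 mol
n(gas produced) = (3/2) × 2.236 = 3.354 mol
P = nRT/V = 3.354 × 0.08206 × 768.15 / 1.08 = 195.8 atm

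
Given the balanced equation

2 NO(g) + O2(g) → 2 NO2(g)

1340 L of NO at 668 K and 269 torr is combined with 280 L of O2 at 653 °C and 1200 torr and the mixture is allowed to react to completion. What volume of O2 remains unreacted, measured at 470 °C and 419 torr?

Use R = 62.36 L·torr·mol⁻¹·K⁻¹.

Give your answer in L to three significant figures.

n(NO) = PV/RT = (269 × 1340) / (62.36 × 668) = 8.653 mol
n(O2) = PV/RT = (1200 × 280) / (62.36 × 926.15) = 5.818 mol
For 8.653 mol NO, stoichiometry requires (1/2) × 8.653 = 4.327 mol O2; 5.818 mol is available, so NO is limiting.
n(O2) consumed = (1/2) × 8.653 = 4.327 mol; remaining = 5.818 − 4.327 = 1.491 mol
V(O2) = nRT/P = 1.491 × 62.36 × 743.15 / 419 = 164.9 L

165 L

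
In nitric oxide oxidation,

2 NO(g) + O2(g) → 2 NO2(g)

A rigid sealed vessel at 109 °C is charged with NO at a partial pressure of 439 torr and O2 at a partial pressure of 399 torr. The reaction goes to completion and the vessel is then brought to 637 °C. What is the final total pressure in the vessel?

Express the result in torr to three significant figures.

1470 torr

With V and T fixed, P_i ∝ n_i, so the mole ratios apply directly to partial pressures at 109 °C.
P(O2) required for 439 torr of NO = (1/2) × 439 = 219.5 torr; available 399 torr, so NO is limiting.
P(O2) remaining = 399 − (1/2) × 439 = 179.5 torr
P(gaseous products) = (2)/2 × 439 = 439.0 torr
P_total at 109 °C = 179.5 + 439.0 = 618.5 torr
Scaling to 637 °C: P = 618.5 × 910.15/382.15 = 1473 torr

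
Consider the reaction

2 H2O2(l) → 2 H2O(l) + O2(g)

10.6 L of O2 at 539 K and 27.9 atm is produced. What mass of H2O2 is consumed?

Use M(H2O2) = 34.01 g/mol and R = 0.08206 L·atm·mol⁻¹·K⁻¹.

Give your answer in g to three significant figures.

455 g

n(O2) = PV/RT = (27.9 × 10.6) / (0.08206 × 539) = 6.686 mol
n(H2O2) = (2/1) × 6.686 = 13.37 mol
m(H2O2) = 13.37 × 34.01 = 454.7 g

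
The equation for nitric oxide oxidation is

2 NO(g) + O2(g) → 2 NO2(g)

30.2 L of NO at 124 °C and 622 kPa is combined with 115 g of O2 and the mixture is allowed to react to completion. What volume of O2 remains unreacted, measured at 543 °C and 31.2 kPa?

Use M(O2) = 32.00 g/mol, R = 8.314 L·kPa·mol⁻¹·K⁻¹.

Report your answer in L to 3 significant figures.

163 L

n(NO) = PV/RT = (622 × 30.2) / (8.314 × 397.15) = 5.689 mol
n(O2) = 115 / 32.00 = 3.594 mol
For 5.689 mol NO, stoichiometry requires (1/2) × 5.689 = 2.845 mol O2; 3.594 mol is available, so NO is limiting.
n(O2) consumed = (1/2) × 5.689 = 2.845 mol; remaining = 3.594 − 2.845 = 0.7490 mol
V(O2) = nRT/P = 0.7490 × 8.314 × 816.15 / 31.2 = 162.9 L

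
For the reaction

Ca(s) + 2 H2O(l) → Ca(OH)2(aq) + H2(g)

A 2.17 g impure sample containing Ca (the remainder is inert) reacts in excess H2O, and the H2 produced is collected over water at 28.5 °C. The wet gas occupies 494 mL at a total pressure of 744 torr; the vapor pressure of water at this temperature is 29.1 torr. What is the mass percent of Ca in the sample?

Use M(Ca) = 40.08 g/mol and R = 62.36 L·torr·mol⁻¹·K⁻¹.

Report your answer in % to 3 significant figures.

34.7 %

P(H2) = 744 − 29.1 = 714.9 torr
n(H2) = PV/RT = (714.9 × 0.4940) / (62.36 × 301.65) = 0.01877 mol
n(Ca) = (1/1) × 0.01877 = 0.01877 mol
m(Ca) = 0.01877 × 40.08 = 0.7523 g
%Ca = 0.7523 / 2.17 × 100 = 34.67%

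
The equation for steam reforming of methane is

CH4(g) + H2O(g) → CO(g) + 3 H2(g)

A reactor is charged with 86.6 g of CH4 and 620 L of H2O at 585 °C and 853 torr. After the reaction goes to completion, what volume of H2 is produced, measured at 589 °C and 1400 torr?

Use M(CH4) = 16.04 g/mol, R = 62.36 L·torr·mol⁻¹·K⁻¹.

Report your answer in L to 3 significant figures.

622 L

n(CH4) = 86.6 / 16.04 = 5.399 mol
n(H2O) = PV/RT = (853 × 620) / (62.36 × 858.15) = 9.883 mol
For 5.399 mol CH4, stoichiometry requires (1/1) × 5.399 = 5.399 mol H2O; 9.883 mol is available, so CH4 is limiting.
n(H2) = (3/1) × 5.399 = 16.20 mol
V(H2) = nRT/P = 16.20 × 62.36 × 862.15 / 1400 = 622.1 L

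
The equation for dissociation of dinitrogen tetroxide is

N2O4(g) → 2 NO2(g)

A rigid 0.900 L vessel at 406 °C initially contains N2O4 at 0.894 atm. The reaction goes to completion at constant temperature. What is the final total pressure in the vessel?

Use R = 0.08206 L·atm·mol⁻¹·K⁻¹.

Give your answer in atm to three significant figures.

1.79 atm

Rigid vessel, constant T ⇒ P scales with total gas moles (1 → 2).
P_final = (2/1) × 0.894 = 1.788 atm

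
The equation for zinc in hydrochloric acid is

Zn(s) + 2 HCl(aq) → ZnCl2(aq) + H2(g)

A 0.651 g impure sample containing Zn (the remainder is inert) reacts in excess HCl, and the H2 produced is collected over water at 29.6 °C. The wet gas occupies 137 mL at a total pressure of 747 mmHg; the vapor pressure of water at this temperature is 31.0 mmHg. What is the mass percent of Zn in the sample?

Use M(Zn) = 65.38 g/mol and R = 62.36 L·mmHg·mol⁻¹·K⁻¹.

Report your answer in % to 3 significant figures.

P(H2) = 747 − 31.0 = 716.0 mmHg
n(H2) = PV/RT = (716.0 × 0.1370) / (62.36 × 302.75) = 0.005196 mol
n(Zn) = (1/1) × 0.005196 = 0.005196 mol
m(Zn) = 0.005196 × 65.38 = 0.3397 g
%Zn = 0.3397 / 0.651 × 100 = 52.18%

52.2 %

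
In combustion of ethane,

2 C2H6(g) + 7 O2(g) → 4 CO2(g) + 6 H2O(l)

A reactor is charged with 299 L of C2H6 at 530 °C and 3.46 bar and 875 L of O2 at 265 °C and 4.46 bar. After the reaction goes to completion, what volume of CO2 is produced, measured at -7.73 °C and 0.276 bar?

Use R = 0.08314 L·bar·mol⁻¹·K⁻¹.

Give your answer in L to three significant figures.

n(C2H6) = PV/RT = (3.46 × 299) / (0.08314 × 803.15) = 15.49 mol
n(O2) = PV/RT = (4.46 × 875) / (0.08314 × 538.15) = 87.22 mol
For 15.49 mol C2H6, stoichiometry requires (7/2) × 15.49 = 54.22 mol O2; 87.22 mol is available, so C2H6 is limiting.
n(CO2) = (4/2) × 15.49 = 30.98 mol
V(CO2) = nRT/P = 30.98 × 0.08314 × 265.42 / 0.276 = 2477 L

2480 L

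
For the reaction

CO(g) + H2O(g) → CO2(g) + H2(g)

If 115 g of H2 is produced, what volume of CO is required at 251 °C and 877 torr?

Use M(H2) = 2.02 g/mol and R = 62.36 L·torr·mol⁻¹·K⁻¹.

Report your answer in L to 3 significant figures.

2120 L

n(H2) = 115.0 / 2.02 = 56.93 mol
n(CO) = (1/1) × 56.93 = 56.93 mol
V = nRT/P = 56.93 × 62.36 × 524.15 / 877 = 2122 L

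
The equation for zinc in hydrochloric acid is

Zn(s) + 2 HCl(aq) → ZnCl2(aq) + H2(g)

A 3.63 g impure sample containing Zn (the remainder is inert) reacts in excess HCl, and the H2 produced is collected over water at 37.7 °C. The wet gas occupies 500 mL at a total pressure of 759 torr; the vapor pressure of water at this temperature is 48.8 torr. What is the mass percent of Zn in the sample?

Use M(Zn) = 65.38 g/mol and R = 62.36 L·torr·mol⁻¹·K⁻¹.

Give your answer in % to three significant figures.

33.0 %

P(H2) = 759 − 48.8 = 710.2 torr
n(H2) = PV/RT = (710.2 × 0.5000) / (62.36 × 310.85) = 0.01832 mol
n(Zn) = (1/1) × 0.01832 = 0.01832 mol
m(Zn) = 0.01832 × 65.38 = 1.198 g
%Zn = 1.198 / 3.63 × 100 = 33.00%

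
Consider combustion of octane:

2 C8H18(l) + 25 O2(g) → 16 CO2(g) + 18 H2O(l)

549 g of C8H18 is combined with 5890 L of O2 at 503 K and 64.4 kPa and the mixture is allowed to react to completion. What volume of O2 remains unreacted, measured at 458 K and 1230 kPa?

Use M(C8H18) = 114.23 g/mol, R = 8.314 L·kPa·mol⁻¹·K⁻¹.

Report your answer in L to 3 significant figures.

94.8 L

n(C8H18) = 549 / 114.23 = 4.806 mol
n(O2) = PV/RT = (64.4 × 5890) / (8.314 × 503) = 90.70 mol
For 4.806 mol C8H18, stoichiometry requires (25/2) × 4.806 = 60.08 mol O2; 90.70 mol is available, so C8H18 is limiting.
n(O2) consumed = (25/2) × 4.806 = 60.08 mol; remaining = 90.70 − 60.08 = 30.62 mol
V(O2) = nRT/P = 30.62 × 8.314 × 458 / 1230 = 94.79 L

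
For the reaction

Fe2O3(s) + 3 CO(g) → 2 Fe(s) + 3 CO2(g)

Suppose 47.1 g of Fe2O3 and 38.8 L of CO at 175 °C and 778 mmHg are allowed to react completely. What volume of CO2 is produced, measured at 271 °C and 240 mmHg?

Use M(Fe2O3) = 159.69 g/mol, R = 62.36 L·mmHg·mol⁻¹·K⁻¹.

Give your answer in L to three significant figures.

n(Fe2O3) = 47.1 / 159.69 = 0.2949 mol
n(CO) = PV/RT = (778 × 38.8) / (62.36 × 448.15) = 1.080 mol
For 0.2949 mol Fe2O3, stoichiometry requires (3/1) × 0.2949 = 0.8847 mol CO; 1.080 mol is available, so Fe2O3 is limiting.
n(CO2) = (3/1) × 0.2949 = 0.8847 mol
V(CO2) = nRT/P = 0.8847 × 62.36 × 544.15 / 240 = 125.1 L

125 L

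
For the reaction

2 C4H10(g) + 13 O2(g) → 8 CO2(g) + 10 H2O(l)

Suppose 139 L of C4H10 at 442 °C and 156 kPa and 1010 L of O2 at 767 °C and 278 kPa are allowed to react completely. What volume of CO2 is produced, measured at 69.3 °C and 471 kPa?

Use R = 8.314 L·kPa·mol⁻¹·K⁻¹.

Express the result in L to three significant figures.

88.2 L

n(C4H10) = PV/RT = (156 × 139) / (8.314 × 715.15) = 3.647 mol
n(O2) = PV/RT = (278 × 1010) / (8.314 × 1040.15) = 32.47 mol
For 3.647 mol C4H10, stoichiometry requires (13/2) × 3.647 = 23.71 mol O2; 32.47 mol is available, so C4H10 is limiting.
n(CO2) = (8/2) × 3.647 = 14.59 mol
V(CO2) = nRT/P = 14.59 × 8.314 × 342.45 / 471 = 88.19 L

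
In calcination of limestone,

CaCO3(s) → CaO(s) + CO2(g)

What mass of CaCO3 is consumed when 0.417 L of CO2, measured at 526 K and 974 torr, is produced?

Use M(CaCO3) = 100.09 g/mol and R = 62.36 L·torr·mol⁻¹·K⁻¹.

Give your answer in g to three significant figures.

n(CO2) = PV/RT = (974 × 0.417) / (62.36 × 526) = 0.01238 mol
n(CaCO3) = (1/1) × 0.01238 = 0.01238 mol
m(CaCO3) = 0.01238 × 100.09 = 1.239 g

1.24 g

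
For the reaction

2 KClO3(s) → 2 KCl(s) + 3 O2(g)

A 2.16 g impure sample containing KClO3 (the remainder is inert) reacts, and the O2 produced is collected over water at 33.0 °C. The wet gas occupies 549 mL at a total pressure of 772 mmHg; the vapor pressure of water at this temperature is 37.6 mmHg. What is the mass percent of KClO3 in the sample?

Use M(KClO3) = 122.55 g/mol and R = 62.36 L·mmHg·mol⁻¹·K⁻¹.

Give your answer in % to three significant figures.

P(O2) = 772 − 37.6 = 734.4 mmHg
n(O2) = PV/RT = (734.4 × 0.5490) / (62.36 × 306.15) = 0.02112 mol
n(KClO3) = (2/3) × 0.02112 = 0.01408 mol
m(KClO3) = 0.01408 × 122.55 = 1.726 g
%KClO3 = 1.726 / 2.16 × 100 = 79.91%

79.9 %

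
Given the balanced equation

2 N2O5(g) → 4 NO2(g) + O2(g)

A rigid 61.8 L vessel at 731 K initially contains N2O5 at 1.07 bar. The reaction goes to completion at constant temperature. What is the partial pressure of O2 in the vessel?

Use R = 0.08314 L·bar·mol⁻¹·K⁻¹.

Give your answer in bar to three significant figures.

0.535 bar

n(N2O5)₀ = PV/RT = (1.07 × 61.8) / (0.08314 × 731) = 1.088 mol
n(O2) = (1/2) × 1.088 = 0.5440 mol
P(O2) = nRT/V = 0.5440 × 0.08314 × 731 / 61.8 = 0.5350 bar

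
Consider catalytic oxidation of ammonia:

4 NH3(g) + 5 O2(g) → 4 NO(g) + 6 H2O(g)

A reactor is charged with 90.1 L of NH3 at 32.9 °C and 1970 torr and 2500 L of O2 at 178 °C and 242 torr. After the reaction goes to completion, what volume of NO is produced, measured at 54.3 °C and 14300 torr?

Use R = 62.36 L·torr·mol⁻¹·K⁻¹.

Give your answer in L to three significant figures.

n(NH3) = PV/RT = (1970 × 90.1) / (62.36 × 306.05) = 9.300 mol
n(O2) = PV/RT = (242 × 2500) / (62.36 × 451.15) = 21.50 mol
For 9.300 mol NH3, stoichiometry requires (5/4) × 9.300 = 11.62 mol O2; 21.50 mol is available, so NH3 is limiting.
n(NO) = (4/4) × 9.300 = 9.300 mol
V(NO) = nRT/P = 9.300 × 62.36 × 327.45 / 14300 = 13.28 L

13.3 L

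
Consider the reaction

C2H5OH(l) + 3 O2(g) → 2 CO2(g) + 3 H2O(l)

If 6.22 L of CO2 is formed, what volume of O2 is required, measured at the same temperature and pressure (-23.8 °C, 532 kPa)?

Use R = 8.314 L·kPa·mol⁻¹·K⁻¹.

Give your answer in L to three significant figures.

At constant T and P, gas volumes are in the mole ratio: V(O2) = (3/2) × 6.22 = 9.330 L

9.33 L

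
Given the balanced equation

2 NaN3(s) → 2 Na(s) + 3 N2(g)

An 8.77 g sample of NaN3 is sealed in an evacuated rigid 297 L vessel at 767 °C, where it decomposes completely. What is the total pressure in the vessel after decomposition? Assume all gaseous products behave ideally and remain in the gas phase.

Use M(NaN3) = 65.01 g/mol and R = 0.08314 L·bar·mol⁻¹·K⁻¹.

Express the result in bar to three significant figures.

n(NaN3) = 8.77 / 65.01 = 0.1349 mol
n(gas produced) = (3/2) × 0.1349 = 0.2023 mol
P = nRT/V = 0.2023 × 0.08314 × 1040.15 / 297 = 0.05890 bar

0.0589 bar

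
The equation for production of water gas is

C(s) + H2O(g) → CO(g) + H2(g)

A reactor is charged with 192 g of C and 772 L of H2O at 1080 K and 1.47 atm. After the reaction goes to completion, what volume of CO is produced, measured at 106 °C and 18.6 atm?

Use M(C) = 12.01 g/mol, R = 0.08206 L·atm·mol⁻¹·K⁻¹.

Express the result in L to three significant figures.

21.4 L

n(C) = 192 / 12.01 = 15.99 mol
n(H2O) = PV/RT = (1.47 × 772) / (0.08206 × 1080) = 12.80 mol
For 15.99 mol C, stoichiometry requires (1/1) × 15.99 = 15.99 mol H2O; 12.80 mol is available, so H2O is limiting.
n(CO) = (1/1) × 12.80 = 12.80 mol
V(CO) = nRT/P = 12.80 × 0.08206 × 379.15 / 18.6 = 21.41 L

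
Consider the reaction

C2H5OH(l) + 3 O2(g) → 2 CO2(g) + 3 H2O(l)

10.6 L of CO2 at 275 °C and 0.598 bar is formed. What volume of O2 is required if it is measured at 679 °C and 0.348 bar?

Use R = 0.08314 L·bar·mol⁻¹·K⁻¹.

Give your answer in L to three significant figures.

n(CO2) = PV/RT = (0.598 × 10.6) / (0.08314 × 548.15) = 0.1391 mol
n(O2) = (3/2) × 0.1391 = 0.2087 mol
V = nRT/P = 0.2087 × 0.08314 × 952.15 / 0.348 = 47.47 L

47.5 L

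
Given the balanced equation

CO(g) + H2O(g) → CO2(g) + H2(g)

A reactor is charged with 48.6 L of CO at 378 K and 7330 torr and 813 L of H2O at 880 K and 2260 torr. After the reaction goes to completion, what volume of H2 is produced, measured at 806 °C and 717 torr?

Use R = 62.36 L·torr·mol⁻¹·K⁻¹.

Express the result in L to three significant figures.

n(CO) = PV/RT = (7330 × 48.6) / (62.36 × 378) = 15.11 mol
n(H2O) = PV/RT = (2260 × 813) / (62.36 × 880) = 33.48 mol
For 15.11 mol CO, stoichiometry requires (1/1) × 15.11 = 15.11 mol H2O; 33.48 mol is available, so CO is limiting.
n(H2) = (1/1) × 15.11 = 15.11 mol
V(H2) = nRT/P = 15.11 × 62.36 × 1079.15 / 717 = 1418 L

1420 L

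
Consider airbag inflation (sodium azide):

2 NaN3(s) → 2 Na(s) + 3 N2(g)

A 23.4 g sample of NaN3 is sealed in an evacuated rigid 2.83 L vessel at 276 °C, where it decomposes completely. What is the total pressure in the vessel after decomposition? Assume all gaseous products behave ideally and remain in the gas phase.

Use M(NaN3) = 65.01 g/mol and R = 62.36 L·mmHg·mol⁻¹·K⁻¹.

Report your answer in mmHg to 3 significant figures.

6530 mmHg

n(NaN3) = 23.4 / 65.01 = 0.3599 mol
n(gas produced) = (3/2) × 0.3599 = 0.5398 mol
P = nRT/V = 0.5398 × 62.36 × 549.15 / 2.83 = 6532 mmHg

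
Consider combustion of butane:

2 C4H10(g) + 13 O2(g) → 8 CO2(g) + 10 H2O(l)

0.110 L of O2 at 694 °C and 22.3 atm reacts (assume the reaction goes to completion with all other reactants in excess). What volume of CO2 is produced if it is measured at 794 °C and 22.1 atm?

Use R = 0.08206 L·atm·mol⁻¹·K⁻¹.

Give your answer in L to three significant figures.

n(O2) = PV/RT = (22.3 × 0.110) / (0.08206 × 967.15) = 0.03091 mol
n(CO2) = (8/13) × 0.03091 = 0.01902 mol
V = nRT/P = 0.01902 × 0.08206 × 1067.15 / 22.1 = 0.07537 L

0.0754 L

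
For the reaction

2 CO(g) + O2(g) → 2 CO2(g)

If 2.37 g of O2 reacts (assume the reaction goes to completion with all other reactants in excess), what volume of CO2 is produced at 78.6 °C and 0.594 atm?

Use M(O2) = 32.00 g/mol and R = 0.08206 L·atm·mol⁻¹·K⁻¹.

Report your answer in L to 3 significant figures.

n(O2) = 2.370 / 32.00 = 0.07406 mol
n(CO2) = (2/1) × 0.07406 = 0.1481 mol
V = nRT/P = 0.1481 × 0.08206 × 351.75 / 0.594 = 7.197 L

7.20 L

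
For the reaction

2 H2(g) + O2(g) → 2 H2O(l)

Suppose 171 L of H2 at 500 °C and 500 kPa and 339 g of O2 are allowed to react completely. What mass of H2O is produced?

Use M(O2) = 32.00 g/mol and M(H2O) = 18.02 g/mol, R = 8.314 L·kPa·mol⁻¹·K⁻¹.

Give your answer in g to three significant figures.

n(H2) = PV/RT = (500 × 171) / (8.314 × 773.15) = 13.30 mol
n(O2) = 339 / 32.00 = 10.59 mol
For 13.30 mol H2, stoichiometry requires (1/2) × 13.30 = 6.650 mol O2; 10.59 mol is available, so H2 is limiting.
n(H2O) = (2/2) × 13.30 = 13.30 mol
m(H2O) = 13.30 × 18.02 = 239.7 g

240 g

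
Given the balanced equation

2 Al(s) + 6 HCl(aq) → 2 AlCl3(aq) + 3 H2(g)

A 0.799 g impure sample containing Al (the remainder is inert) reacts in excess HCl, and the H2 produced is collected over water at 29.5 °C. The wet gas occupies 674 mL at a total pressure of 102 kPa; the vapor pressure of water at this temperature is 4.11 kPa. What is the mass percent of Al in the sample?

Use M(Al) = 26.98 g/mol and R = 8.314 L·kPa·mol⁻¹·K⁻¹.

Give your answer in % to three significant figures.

P(H2) = 102 − 4.11 = 97.89 kPa
n(H2) = PV/RT = (97.89 × 0.6740) / (8.314 × 302.65) = 0.02622 mol
n(Al) = (2/3) × 0.02622 = 0.01748 mol
m(Al) = 0.01748 × 26.98 = 0.4716 g
%Al = 0.4716 / 0.799 × 100 = 59.02%

59.0 %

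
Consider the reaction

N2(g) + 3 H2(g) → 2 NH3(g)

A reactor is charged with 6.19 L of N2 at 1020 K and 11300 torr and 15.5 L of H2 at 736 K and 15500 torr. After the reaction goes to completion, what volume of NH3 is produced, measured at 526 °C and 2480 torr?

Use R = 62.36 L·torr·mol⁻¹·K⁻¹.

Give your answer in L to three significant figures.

n(N2) = PV/RT = (11300 × 6.19) / (62.36 × 1020) = 1.100 mol
n(H2) = PV/RT = (15500 × 15.5) / (62.36 × 736) = 5.235 mol
For 1.100 mol N2, stoichiometry requires (3/1) × 1.100 = 3.300 mol H2; 5.235 mol is available, so N2 is limiting.
n(NH3) = (2/1) × 1.100 = 2.200 mol
V(NH3) = nRT/P = 2.200 × 62.36 × 799.15 / 2480 = 44.21 L

44.2 L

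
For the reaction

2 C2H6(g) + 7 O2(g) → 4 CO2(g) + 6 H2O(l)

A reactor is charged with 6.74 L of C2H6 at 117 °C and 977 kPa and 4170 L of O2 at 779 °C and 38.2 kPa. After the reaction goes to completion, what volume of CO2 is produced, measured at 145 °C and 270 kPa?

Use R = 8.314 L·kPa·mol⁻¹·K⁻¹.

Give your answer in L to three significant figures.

n(C2H6) = PV/RT = (977 × 6.74) / (8.314 × 390.15) = 2.030 mol
n(O2) = PV/RT = (38.2 × 4170) / (8.314 × 1052.15) = 18.21 mol
For 2.030 mol C2H6, stoichiometry requires (7/2) × 2.030 = 7.105 mol O2; 18.21 mol is available, so C2H6 is limiting.
n(CO2) = (4/2) × 2.030 = 4.060 mol
V(CO2) = nRT/P = 4.060 × 8.314 × 418.15 / 270 = 52.28 L

52.3 L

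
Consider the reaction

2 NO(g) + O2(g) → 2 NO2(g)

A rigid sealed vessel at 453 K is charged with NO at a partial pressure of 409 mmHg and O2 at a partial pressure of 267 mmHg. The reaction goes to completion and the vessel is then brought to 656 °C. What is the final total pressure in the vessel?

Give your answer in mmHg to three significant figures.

At constant V, partial pressures at 453 K are proportional to moles, so apply stoichiometry directly to pressures.
P(O2) required for 409 mmHg of NO = (1/2) × 409 = 204.5 mmHg; available 267 mmHg, so NO is limiting.
P(O2) remaining = 267 − (1/2) × 409 = 62.50 mmHg
P(gaseous products) = (2)/2 × 409 = 409.0 mmHg
P_total at 453 K = 62.50 + 409.0 = 471.5 mmHg
Scaling to 656 °C: P = 471.5 × 929.15/453 = 967.1 mmHg

967 mmHg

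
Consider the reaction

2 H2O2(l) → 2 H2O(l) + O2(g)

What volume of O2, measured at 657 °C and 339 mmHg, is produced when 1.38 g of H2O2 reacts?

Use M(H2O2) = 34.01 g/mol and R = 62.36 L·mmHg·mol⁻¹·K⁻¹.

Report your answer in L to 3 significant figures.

3.47 L

n(H2O2) = 1.380 / 34.01 = 0.04058 mol
n(O2) = (1/2) × 0.04058 = 0.02029 mol
V = nRT/P = 0.02029 × 62.36 × 930.15 / 339 = 3.472 L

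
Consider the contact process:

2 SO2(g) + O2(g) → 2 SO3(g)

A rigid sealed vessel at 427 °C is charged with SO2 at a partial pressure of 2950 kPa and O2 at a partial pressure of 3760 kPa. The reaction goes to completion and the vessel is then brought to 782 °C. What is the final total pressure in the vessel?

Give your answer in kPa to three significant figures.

7890 kPa

With V and T fixed, P_i ∝ n_i, so the mole ratios apply directly to partial pressures at 427 °C.
P(O2) required for 2950 kPa of SO2 = (1/2) × 2950 = 1475 kPa; available 3760 kPa, so SO2 is limiting.
P(O2) remaining = 3760 − (1/2) × 2950 = 2285 kPa
P(gaseous products) = (2)/2 × 2950 = 2950 kPa
P_total at 427 °C = 2285 + 2950 = 5235 kPa
Scaling to 782 °C: P = 5235 × 1055.15/700.15 = 7889 kPa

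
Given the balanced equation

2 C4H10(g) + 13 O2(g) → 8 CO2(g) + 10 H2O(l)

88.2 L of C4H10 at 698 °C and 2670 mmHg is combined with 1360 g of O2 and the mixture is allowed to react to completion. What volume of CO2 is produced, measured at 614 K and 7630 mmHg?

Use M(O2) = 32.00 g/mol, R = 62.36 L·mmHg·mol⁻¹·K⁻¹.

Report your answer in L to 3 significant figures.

n(C4H10) = PV/RT = (2670 × 88.2) / (62.36 × 971.15) = 3.889 mol
n(O2) = 1360 / 32.00 = 42.50 mol
For 3.889 mol C4H10, stoichiometry requires (13/2) × 3.889 = 25.28 mol O2; 42.50 mol is available, so C4H10 is limiting.
n(CO2) = (8/2) × 3.889 = 15.56 mol
V(CO2) = nRT/P = 15.56 × 62.36 × 614 / 7630 = 78.08 L

78.1 L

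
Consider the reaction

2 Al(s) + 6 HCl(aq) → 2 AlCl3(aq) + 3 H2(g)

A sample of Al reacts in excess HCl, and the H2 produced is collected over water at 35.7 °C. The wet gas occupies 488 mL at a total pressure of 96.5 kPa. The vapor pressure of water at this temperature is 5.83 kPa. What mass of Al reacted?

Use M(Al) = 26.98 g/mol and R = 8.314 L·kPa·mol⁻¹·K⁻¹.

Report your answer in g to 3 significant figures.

P(H2) = 96.5 − 5.83 = 90.67 kPa
n(H2) = PV/RT = (90.67 × 0.4880) / (8.314 × 308.85) = 0.01723 mol
n(Al) = (2/3) × 0.01723 = 0.01149 mol
m(Al) = 0.01149 × 26.98 = 0.3100 g

0.310 g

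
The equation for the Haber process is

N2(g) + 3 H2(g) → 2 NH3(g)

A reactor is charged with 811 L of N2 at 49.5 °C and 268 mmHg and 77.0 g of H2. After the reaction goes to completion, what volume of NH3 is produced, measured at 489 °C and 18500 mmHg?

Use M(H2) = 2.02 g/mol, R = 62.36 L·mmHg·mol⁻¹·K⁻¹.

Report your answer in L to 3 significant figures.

55.5 L

n(N2) = PV/RT = (268 × 811) / (62.36 × 322.65) = 10.80 mol
n(H2) = 77.0 / 2.02 = 38.12 mol
For 10.80 mol N2, stoichiometry requires (3/1) × 10.80 = 32.40 mol H2; 38.12 mol is available, so N2 is limiting.
n(NH3) = (2/1) × 10.80 = 21.60 mol
V(NH3) = nRT/P = 21.60 × 62.36 × 762.15 / 18500 = 55.49 L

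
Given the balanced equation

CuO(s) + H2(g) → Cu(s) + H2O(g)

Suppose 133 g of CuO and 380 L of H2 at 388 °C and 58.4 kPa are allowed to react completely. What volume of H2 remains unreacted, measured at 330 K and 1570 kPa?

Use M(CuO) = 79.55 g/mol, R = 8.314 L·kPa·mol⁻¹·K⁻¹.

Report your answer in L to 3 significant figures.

4.13 L

n(CuO) = 133 / 79.55 = 1.672 mol
n(H2) = PV/RT = (58.4 × 380) / (8.314 × 661.15) = 4.037 mol
For 1.672 mol CuO, stoichiometry requires (1/1) × 1.672 = 1.672 mol H2; 4.037 mol is available, so CuO is limiting.
n(H2) consumed = (1/1) × 1.672 = 1.672 mol; remaining = 4.037 − 1.672 = 2.365 mol
V(H2) = nRT/P = 2.365 × 8.314 × 330 / 1570 = 4.133 L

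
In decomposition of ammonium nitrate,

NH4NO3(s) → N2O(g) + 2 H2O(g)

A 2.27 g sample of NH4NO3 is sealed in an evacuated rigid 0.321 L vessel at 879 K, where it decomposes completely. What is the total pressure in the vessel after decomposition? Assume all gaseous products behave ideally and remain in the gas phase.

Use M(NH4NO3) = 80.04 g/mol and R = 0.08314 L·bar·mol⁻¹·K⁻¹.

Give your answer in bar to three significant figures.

19.4 bar

n(NH4NO3) = 2.27 / 80.04 = 0.02836 mol
n(gas produced) = (3/1) × 0.02836 = 0.08508 mol
P = nRT/V = 0.08508 × 0.08314 × 879 / 0.321 = 19.37 bar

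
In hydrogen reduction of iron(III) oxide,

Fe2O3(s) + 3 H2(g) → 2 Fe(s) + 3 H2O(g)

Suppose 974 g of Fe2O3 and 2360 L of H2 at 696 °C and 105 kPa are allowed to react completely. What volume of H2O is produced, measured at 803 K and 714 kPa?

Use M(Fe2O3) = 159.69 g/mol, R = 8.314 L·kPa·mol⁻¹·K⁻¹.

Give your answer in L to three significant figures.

171 L

n(Fe2O3) = 974 / 159.69 = 6.099 mol
n(H2) = PV/RT = (105 × 2360) / (8.314 × 969.15) = 30.75 mol
For 6.099 mol Fe2O3, stoichiometry requires (3/1) × 6.099 = 18.30 mol H2; 30.75 mol is available, so Fe2O3 is limiting.
n(H2O) = (3/1) × 6.099 = 18.30 mol
V(H2O) = nRT/P = 18.30 × 8.314 × 803 / 714 = 171.1 L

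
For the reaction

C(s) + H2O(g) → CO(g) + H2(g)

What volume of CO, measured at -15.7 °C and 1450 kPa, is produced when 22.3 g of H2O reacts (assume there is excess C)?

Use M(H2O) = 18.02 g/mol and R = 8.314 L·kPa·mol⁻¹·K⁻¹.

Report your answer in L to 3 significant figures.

1.83 L

n(H2O) = 22.30 / 18.02 = 1.238 mol
n(CO) = (1/1) × 1.238 = 1.238 mol
V = nRT/P = 1.238 × 8.314 × 257.45 / 1450 = 1.827 L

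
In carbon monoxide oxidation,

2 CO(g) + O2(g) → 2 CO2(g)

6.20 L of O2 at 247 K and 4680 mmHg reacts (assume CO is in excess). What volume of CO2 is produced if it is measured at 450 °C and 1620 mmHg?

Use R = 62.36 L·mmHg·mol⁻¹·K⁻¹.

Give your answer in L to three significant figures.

n(O2) = PV/RT = (4680 × 6.20) / (62.36 × 247) = 1.884 mol
n(CO2) = (2/1) × 1.884 = 3.768 mol
V = nRT/P = 3.768 × 62.36 × 723.15 / 1620 = 104.9 L

105 L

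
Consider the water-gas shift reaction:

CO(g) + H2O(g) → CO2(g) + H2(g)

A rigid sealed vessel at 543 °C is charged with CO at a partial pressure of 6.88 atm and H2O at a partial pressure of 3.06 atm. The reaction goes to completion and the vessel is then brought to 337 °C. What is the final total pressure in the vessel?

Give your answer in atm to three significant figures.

7.43 atm

Because the vessel is rigid and T is held at 543 °C, work the stoichiometry in partial pressures (P_i = n_iRT/V).
P(H2O) required for 6.88 atm of CO = (1/1) × 6.88 = 6.880 atm; available 3.06 atm, so H2O is limiting.
P(CO) remaining = 6.88 − (1/1) × 3.06 = 3.820 atm
P(gaseous products) = (1+1)/1 × 3.06 = 6.120 atm
P_total at 543 °C = 3.820 + 6.120 = 9.940 atm
Scaling to 337 °C: P = 9.940 × 610.15/816.15 = 7.431 atm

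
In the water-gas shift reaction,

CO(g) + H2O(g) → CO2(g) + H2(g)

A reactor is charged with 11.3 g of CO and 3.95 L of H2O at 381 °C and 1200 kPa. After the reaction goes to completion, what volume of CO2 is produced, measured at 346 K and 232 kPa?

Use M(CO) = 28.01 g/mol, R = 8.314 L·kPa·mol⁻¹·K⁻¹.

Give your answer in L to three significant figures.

n(CO) = 11.3 / 28.01 = 0.4034 mol
n(H2O) = PV/RT = (1200 × 3.95) / (8.314 × 654.15) = 0.8715 mol
For 0.4034 mol CO, stoichiometry requires (1/1) × 0.4034 = 0.4034 mol H2O; 0.8715 mol is available, so CO is limiting.
n(CO2) = (1/1) × 0.4034 = 0.4034 mol
V(CO2) = nRT/P = 0.4034 × 8.314 × 346 / 232 = 5.002 L

5.00 L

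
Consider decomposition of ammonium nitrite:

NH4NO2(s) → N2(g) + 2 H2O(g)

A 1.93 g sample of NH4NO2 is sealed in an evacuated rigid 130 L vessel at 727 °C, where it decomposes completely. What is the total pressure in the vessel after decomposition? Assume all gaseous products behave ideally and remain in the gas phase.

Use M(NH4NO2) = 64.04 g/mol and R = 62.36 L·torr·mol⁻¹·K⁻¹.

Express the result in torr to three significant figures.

43.4 torr

n(NH4NO2) = 1.93 / 64.04 = 0.03014 mol
n(gas produced) = (3/1) × 0.03014 = 0.09042 mol
P = nRT/V = 0.09042 × 62.36 × 1000.15 / 130 = 43.38 torr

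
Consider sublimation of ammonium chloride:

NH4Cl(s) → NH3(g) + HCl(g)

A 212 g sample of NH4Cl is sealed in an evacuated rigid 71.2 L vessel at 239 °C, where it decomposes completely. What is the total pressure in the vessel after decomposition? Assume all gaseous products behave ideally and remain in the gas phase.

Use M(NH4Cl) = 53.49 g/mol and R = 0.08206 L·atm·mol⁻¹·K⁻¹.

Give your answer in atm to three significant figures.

4.68 atm

n(NH4Cl) = 212 / 53.49 = 3.963 mol
n(gas produced) = (2/1) × 3.963 = 7.926 mol
P = nRT/V = 7.926 × 0.08206 × 512.15 / 71.2 = 4.678 atm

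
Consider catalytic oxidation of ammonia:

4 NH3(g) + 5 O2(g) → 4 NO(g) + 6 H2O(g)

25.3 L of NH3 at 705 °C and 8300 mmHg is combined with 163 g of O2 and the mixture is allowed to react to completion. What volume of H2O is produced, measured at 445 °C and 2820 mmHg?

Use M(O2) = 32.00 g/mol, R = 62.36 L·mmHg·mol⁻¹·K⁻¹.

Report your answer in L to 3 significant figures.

n(NH3) = PV/RT = (8300 × 25.3) / (62.36 × 978.15) = 3.443 mol
n(O2) = 163 / 32.00 = 5.094 mol
For 3.443 mol NH3, stoichiometry requires (5/4) × 3.443 = 4.304 mol O2; 5.094 mol is available, so NH3 is limiting.
n(H2O) = (6/4) × 3.443 = 5.165 mol
V(H2O) = nRT/P = 5.165 × 62.36 × 718.15 / 2820 = 82.02 L

82.0 L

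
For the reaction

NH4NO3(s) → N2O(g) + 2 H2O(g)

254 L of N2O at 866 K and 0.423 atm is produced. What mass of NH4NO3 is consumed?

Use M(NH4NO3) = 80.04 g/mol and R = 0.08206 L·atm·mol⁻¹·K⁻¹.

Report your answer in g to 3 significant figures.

n(N2O) = PV/RT = (0.423 × 254) / (0.08206 × 866) = 1.512 mol
n(NH4NO3) = (1/1) × 1.512 = 1.512 mol
m(NH4NO3) = 1.512 × 80.04 = 121.0 g

121 g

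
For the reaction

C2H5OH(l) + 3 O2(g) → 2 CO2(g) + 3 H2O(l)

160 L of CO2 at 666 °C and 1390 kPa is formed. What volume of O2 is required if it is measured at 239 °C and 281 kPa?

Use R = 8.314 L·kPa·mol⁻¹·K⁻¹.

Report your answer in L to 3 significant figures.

647 L

n(CO2) = PV/RT = (1390 × 160) / (8.314 × 939.15) = 28.48 mol
n(O2) = (3/2) × 28.48 = 42.72 mol
V = nRT/P = 42.72 × 8.314 × 512.15 / 281 = 647.3 L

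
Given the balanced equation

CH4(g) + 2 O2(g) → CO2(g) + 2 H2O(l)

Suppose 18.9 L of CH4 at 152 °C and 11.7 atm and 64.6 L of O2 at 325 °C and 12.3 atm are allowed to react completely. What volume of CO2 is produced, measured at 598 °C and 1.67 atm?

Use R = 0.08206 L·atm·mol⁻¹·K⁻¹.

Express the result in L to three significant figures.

271 L

n(CH4) = PV/RT = (11.7 × 18.9) / (0.08206 × 425.15) = 6.338 mol
n(O2) = PV/RT = (12.3 × 64.6) / (0.08206 × 598.15) = 16.19 mol
For 6.338 mol CH4, stoichiometry requires (2/1) × 6.338 = 12.68 mol O2; 16.19 mol is available, so CH4 is limiting.
n(CO2) = (1/1) × 6.338 = 6.338 mol
V(CO2) = nRT/P = 6.338 × 0.08206 × 871.15 / 1.67 = 271.3 L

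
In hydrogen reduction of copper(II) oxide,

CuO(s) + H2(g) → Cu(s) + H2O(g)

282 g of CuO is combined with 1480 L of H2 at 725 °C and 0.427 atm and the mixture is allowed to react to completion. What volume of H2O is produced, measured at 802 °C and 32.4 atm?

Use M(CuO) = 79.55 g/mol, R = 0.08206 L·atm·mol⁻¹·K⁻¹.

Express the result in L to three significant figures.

n(CuO) = 282 / 79.55 = 3.545 mol
n(H2) = PV/RT = (0.427 × 1480) / (0.08206 × 998.15) = 7.715 mol
For 3.545 mol CuO, stoichiometry requires (1/1) × 3.545 = 3.545 mol H2; 7.715 mol is available, so CuO is limiting.
n(H2O) = (1/1) × 3.545 = 3.545 mol
V(H2O) = nRT/P = 3.545 × 0.08206 × 1075.15 / 32.4 = 9.653 L

9.65 L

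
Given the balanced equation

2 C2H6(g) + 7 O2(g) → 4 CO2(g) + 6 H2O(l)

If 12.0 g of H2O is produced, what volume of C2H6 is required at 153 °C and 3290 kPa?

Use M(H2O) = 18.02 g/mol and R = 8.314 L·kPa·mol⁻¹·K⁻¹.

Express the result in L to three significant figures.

n(H2O) = 12.00 / 18.02 = 0.6659 mol
n(C2H6) = (2/6) × 0.6659 = 0.2220 mol
V = nRT/P = 0.2220 × 8.314 × 426.15 / 3290 = 0.2391 L

0.239 L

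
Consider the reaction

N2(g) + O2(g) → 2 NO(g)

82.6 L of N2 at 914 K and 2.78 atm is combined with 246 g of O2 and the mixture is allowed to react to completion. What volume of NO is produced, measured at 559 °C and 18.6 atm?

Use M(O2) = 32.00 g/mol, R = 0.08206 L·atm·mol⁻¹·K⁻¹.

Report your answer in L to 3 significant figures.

n(N2) = PV/RT = (2.78 × 82.6) / (0.08206 × 914) = 3.062 mol
n(O2) = 246 / 32.00 = 7.688 mol
For 3.062 mol N2, stoichiometry requires (1/1) × 3.062 = 3.062 mol O2; 7.688 mol is available, so N2 is limiting.
n(NO) = (2/1) × 3.062 = 6.124 mol
V(NO) = nRT/P = 6.124 × 0.08206 × 832.15 / 18.6 = 22.48 L

22.5 L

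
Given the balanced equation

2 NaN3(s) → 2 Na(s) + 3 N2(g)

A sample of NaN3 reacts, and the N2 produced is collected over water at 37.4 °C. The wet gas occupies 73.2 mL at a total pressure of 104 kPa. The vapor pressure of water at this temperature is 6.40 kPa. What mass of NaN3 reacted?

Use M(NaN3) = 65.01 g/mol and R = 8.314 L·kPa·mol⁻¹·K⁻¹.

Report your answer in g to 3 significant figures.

P(N2) = 104 − 6.40 = 97.60 kPa
n(N2) = PV/RT = (97.60 × 0.07320) / (8.314 × 310.55) = 0.002767 mol
n(NaN3) = (2/3) × 0.002767 = 0.001845 mol
m(NaN3) = 0.001845 × 65.01 = 0.1199 g

0.120 g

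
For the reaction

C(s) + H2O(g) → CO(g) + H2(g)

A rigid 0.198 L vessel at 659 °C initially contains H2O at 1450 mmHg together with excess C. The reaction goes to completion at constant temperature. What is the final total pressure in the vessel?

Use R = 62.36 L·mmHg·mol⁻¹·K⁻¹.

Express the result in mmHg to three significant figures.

2900 mmHg

Since T and V are fixed, P_final/P_initial = n_final/n_initial = 2/1.
P_final = (2/1) × 1450 = 2900 mmHg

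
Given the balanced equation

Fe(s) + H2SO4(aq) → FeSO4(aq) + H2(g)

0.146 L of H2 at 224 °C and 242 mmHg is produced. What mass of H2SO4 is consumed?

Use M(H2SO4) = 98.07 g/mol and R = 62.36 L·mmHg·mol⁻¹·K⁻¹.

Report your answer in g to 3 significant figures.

n(H2) = PV/RT = (242 × 0.146) / (62.36 × 497.15) = 0.001140 mol
n(H2SO4) = (1/1) × 0.001140 = 0.001140 mol
m(H2SO4) = 0.001140 × 98.07 = 0.1118 g

0.112 g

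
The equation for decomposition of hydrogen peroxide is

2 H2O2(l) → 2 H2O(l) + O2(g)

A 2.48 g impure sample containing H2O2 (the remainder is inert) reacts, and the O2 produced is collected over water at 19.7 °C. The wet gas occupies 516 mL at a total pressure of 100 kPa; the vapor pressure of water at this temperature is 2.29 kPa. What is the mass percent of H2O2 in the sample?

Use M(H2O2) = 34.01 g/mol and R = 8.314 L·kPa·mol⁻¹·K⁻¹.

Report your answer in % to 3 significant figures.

56.8 %

P(O2) = 100 − 2.29 = 97.71 kPa
n(O2) = PV/RT = (97.71 × 0.5160) / (8.314 × 292.85) = 0.02071 mol
n(H2O2) = (2/1) × 0.02071 = 0.04142 mol
m(H2O2) = 0.04142 × 34.01 = 1.409 g
%H2O2 = 1.409 / 2.48 × 100 = 56.81%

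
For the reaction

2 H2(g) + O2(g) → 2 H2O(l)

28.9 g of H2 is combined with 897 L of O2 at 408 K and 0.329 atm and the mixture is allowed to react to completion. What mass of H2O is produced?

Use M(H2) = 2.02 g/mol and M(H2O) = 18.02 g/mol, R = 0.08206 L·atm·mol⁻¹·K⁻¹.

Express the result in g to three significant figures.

258 g

n(H2) = 28.9 / 2.02 = 14.31 mol
n(O2) = PV/RT = (0.329 × 897) / (0.08206 × 408) = 8.814 mol
For 14.31 mol H2, stoichiometry requires (1/2) × 14.31 = 7.155 mol O2; 8.814 mol is available, so H2 is limiting.
n(H2O) = (2/2) × 14.31 = 14.31 mol
m(H2O) = 14.31 × 18.02 = 257.9 g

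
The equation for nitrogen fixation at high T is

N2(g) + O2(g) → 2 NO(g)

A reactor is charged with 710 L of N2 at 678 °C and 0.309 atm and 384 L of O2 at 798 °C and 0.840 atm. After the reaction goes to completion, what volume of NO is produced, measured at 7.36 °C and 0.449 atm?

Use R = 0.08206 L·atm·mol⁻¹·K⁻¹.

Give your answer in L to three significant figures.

288 L

n(N2) = PV/RT = (0.309 × 710) / (0.08206 × 951.15) = 2.811 mol
n(O2) = PV/RT = (0.840 × 384) / (0.08206 × 1071.15) = 3.670 mol
For 2.811 mol N2, stoichiometry requires (1/1) × 2.811 = 2.811 mol O2; 3.670 mol is available, so N2 is limiting.
n(NO) = (2/1) × 2.811 = 5.622 mol
V(NO) = nRT/P = 5.622 × 0.08206 × 280.51 / 0.449 = 288.2 L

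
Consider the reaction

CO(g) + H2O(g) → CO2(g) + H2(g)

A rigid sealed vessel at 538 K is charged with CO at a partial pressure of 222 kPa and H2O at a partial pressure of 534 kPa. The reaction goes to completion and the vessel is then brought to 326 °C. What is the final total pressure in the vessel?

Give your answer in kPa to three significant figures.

With V and T fixed, P_i ∝ n_i, so the mole ratios apply directly to partial pressures at 538 K.
P(H2O) required for 222 kPa of CO = (1/1) × 222 = 222.0 kPa; available 534 kPa, so CO is limiting.
P(H2O) remaining = 534 − (1/1) × 222 = 312.0 kPa
P(gaseous products) = (1+1)/1 × 222 = 444.0 kPa
P_total at 538 K = 312.0 + 444.0 = 756.0 kPa
Scaling to 326 °C: P = 756.0 × 599.15/538 = 841.9 kPa

842 kPa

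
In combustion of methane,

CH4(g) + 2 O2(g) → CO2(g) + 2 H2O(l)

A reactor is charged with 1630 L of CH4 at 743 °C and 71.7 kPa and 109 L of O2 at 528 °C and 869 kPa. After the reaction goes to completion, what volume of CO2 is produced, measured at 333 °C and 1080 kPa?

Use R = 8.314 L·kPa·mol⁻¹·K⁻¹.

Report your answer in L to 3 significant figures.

33.2 L

n(CH4) = PV/RT = (71.7 × 1630) / (8.314 × 1016.15) = 13.83 mol
n(O2) = PV/RT = (869 × 109) / (8.314 × 801.15) = 14.22 mol
For 13.83 mol CH4, stoichiometry requires (2/1) × 13.83 = 27.66 mol O2; 14.22 mol is available, so O2 is limiting.
n(CO2) = (1/2) × 14.22 = 7.110 mol
V(CO2) = nRT/P = 7.110 × 8.314 × 606.15 / 1080 = 33.18 L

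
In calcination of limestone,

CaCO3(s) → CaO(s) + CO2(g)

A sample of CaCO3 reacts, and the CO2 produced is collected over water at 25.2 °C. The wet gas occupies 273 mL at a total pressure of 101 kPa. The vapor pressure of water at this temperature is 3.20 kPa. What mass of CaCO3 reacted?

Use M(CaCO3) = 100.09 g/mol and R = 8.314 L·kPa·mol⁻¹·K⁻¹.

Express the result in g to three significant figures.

P(CO2) = 101 − 3.20 = 97.80 kPa
n(CO2) = PV/RT = (97.80 × 0.2730) / (8.314 × 298.35) = 0.01076 mol
n(CaCO3) = (1/1) × 0.01076 = 0.01076 mol
m(CaCO3) = 0.01076 × 100.09 = 1.077 g

1.08 g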